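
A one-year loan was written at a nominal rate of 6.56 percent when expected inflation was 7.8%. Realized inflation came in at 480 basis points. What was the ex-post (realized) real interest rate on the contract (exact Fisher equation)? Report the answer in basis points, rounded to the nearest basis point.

Ex-post: (1 + 0.0656)/(1 + 0.0480) − 1 = 1.6794%
So the realized real rate is 168 basis points.

168 basis points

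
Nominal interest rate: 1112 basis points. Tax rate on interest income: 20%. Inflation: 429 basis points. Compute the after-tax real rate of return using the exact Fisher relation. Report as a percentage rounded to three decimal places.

4.417%

After-tax nominal return = 11.12% × (1 − 0.2) = 8.8960%.
1 + r = 1.08896 / 1.04290 = 1.0441653
After-tax real rate = 1.0441653 − 1 → 4.417%.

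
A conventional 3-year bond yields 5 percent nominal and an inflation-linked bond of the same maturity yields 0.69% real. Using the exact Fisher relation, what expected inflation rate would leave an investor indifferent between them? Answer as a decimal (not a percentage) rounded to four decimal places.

(1 + π) = (1 + i)/(1 + r) = 1.05000 / 1.00690 = 1.042805
Break-even inflation = 1.042805 − 1 → 0.0428.

0.0428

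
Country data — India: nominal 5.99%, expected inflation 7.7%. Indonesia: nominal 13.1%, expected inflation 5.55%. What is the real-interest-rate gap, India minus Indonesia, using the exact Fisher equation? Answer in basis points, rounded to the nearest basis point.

India: (1 + 0.0599)/(1 + 0.0770) − 1 = -1.5877%
Indonesia: (1 + 0.1310)/(1 + 0.0555) − 1 = 7.1530%
Differential = -1.5877% − 7.1530% = -8.7408% → -874 basis points.

-874 basis points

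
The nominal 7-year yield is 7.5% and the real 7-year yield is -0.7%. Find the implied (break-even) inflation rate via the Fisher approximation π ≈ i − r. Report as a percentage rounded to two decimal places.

8.20%

π ≈ i − r = 7.5% − (-0.7%) → 8.20%.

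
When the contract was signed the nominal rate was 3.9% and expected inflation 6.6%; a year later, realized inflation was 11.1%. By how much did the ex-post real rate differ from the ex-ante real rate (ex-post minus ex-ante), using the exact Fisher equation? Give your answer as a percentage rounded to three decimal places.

-3.948%

Ex-ante: (1 + 0.0390)/(1 + 0.0660) − 1 = -2.5328%
Ex-post: (1 + 0.0390)/(1 + 0.1110) − 1 = -6.4806%
Difference (ex-post − ex-ante) = -3.9478% → -3.948%.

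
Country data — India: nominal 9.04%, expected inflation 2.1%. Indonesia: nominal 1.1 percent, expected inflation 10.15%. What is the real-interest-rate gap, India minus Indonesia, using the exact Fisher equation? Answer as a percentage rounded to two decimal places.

India: (1 + 0.0904)/(1 + 0.0210) − 1 = 6.7973%
Indonesia: (1 + 0.0110)/(1 + 0.1015) − 1 = -8.2161%
Differential = 6.7973% − (-8.2161%) = 15.0133% → 15.01%.

15.01%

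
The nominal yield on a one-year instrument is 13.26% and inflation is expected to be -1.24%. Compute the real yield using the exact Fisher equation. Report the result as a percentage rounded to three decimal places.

By the Fisher equation, 1 + r = (1 + i)/(1 + π).
1 + r = 1.13260 / 0.98760 = 1.146821
r = 1.146821 − 1 = 14.6821%, i.e. 14.682%.

14.682%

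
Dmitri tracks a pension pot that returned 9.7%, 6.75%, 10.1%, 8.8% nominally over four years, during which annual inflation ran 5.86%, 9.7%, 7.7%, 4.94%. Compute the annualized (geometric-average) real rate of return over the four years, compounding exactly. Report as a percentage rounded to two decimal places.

Nominal growth factor = 1.0970 × 1.0675 × 1.1010 × 1.0880 = 1.40278375
Price-level growth factor = 1.0586 × 1.0970 × 1.0770 × 1.0494 = 1.31248782
Real growth factor = 1.40278375 / 1.31248782 = 1.06879754
Annualized real rate = 1.06879754^(1/4) − 1 = 1.6773% → 1.68%.

1.68%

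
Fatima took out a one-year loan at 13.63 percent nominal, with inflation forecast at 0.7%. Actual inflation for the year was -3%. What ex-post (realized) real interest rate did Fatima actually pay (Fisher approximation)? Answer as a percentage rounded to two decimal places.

Ex-post: 13.63% − (-3%) = 16.630%
So the realized real rate is 16.63%.

16.63%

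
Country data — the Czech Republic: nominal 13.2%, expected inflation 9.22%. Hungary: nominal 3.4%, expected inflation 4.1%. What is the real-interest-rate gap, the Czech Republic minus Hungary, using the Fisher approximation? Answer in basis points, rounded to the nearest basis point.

468 basis points

The Czech Republic: 13.2% − 9.22% = 3.980%
Hungary: 3.4% − 4.1% = -0.700%
Differential = 4.680% → 468 basis points.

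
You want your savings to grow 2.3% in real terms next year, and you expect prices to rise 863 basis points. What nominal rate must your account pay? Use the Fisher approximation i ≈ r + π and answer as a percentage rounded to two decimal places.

10.93%

i ≈ r + π = 2.3% + 8.63% = 10.93%.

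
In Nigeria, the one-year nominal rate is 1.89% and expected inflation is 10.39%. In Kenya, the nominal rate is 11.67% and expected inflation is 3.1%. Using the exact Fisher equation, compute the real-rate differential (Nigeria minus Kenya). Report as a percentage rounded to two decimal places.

Nigeria: (1 + 0.0189)/(1 + 0.1039) − 1 = -7.7000%
Kenya: (1 + 0.1167)/(1 + 0.0310) − 1 = 8.3123%
Differential = -7.7000% − 8.3123% = -16.0123% → -16.01%.

-16.01%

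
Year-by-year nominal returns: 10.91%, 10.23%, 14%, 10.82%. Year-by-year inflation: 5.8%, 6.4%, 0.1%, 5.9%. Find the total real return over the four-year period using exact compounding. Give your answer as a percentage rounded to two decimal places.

Nominal growth factor = 1.1091 × 1.1023 × 1.1400 × 1.1082 = 1.544520
Price-level growth factor = 1.0580 × 1.0640 × 1.0010 × 1.0590 = 1.193321
Real growth factor = 1.544520 / 1.193321 = 1.294304
Total real return = 1.294304 − 1 → 29.43%.

29.43%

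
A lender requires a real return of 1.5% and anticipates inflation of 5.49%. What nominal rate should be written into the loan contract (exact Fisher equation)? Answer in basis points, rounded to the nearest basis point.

707 basis points

(1 + i) = (1 + r)(1 + π) = 1.01500 × 1.05490 = 1.0707235
i = 1.0707235 − 1, so the required nominal rate is 707 basis points.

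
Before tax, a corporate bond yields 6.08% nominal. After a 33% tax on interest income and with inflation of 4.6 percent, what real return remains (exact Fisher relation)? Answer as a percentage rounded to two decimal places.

-0.50%

After-tax nominal return = 6.08% × (1 − 0.33) = 4.0736%.
1 + r = 1.040736 / 1.04600 = 0.994967
After-tax real rate = 0.994967 − 1 → -0.50%.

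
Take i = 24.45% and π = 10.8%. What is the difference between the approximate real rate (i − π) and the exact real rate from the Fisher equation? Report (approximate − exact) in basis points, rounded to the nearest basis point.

Approximate: r ≈ 24.450% − 10.800% = 13.6500%
Exact: (1 + 0.2445)/(1 + 0.1080) − 1 = 12.3195%
Error = 13.6500% − 12.3195% = 1.3305% → 133 basis points.

133 basis points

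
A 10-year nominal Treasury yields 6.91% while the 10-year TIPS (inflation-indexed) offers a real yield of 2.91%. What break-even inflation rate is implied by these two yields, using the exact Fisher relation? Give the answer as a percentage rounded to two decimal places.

(1 + π) = (1 + i)/(1 + r) = 1.06910 / 1.02910 = 1.038869
Break-even inflation = 1.038869 − 1 → 3.89%.

3.89%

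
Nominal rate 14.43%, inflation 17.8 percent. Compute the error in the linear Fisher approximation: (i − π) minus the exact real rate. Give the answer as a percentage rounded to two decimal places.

Approximate: r ≈ 14.430% − 17.800% = -3.3700%
Exact: (1 + 0.1443)/(1 + 0.1780) − 1 = -2.8608%
Error = -3.3700% − (-2.8608%) = -0.5092% → -0.51%.

-0.51%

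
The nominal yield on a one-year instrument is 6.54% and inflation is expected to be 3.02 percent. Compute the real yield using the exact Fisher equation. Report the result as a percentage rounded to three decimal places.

By the Fisher equation, 1 + r = (1 + i)/(1 + π).
1 + r = 1.06540 / 1.03020 = 1.034168
r = 1.034168 − 1 = 3.4168%, i.e. 3.417%.

3.417%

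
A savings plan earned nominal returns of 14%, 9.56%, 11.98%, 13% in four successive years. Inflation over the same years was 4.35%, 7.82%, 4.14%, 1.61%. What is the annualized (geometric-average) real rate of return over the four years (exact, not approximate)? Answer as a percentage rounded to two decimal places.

Compound the nominal returns: 1.1400 × 1.0956 × 1.1198 × 1.1300 = 1.58043188.
Compound inflation: 1.0435 × 1.0782 × 1.0414 × 1.0161 = 1.19054497.
Deflate: 1.58043188 / 1.19054497 = 1.32748608.
Annualized real rate = 1.32748608^(1/4) − 1 = 7.3390% → 7.34%.

7.34%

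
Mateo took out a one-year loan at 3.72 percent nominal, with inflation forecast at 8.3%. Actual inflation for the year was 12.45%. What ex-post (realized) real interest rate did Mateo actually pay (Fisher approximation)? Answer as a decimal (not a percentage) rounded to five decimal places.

-0.08730

Ex-post: 3.72% − 12.45% = -8.730%
So the realized real rate is -0.08730.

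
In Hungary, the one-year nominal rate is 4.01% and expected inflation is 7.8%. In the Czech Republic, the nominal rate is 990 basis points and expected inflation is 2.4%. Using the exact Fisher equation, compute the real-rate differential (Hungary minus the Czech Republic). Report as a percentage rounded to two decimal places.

-10.84%

Hungary: (1 + 0.0401)/(1 + 0.0780) − 1 = -3.5158%
The Czech Republic: (1 + 0.0990)/(1 + 0.0240) − 1 = 7.3242%
Differential = -3.5158% − 7.3242% = -10.8400% → -10.84%.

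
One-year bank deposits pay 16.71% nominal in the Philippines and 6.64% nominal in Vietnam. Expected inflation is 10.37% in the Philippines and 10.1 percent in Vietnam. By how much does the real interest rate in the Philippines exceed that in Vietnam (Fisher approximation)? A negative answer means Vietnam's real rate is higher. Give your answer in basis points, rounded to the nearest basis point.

The Philippines: 16.71% − 10.37% = 6.340%
Vietnam: 6.64% − 10.1% = -3.460%
Differential = 9.800% → 980 basis points.

980 basis points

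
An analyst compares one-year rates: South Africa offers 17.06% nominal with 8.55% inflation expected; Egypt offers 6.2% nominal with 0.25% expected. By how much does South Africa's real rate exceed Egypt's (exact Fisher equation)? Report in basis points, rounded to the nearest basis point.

190 basis points

South Africa: (1 + 0.1706)/(1 + 0.0855) − 1 = 7.8397%
Egypt: (1 + 0.0620)/(1 + 0.0025) − 1 = 5.9352%
Differential = 7.8397% − 5.9352% = 1.9045% → 190 basis points.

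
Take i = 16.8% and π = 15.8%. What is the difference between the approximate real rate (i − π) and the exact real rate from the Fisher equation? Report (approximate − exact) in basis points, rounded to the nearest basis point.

Approximate: r ≈ 16.800% − 15.800% = 1.0000%
Exact: (1 + 0.1680)/(1 + 0.1580) − 1 = 0.8636%
Error = 1.0000% − 0.8636% = 0.1364% → 14 basis points.

14 basis points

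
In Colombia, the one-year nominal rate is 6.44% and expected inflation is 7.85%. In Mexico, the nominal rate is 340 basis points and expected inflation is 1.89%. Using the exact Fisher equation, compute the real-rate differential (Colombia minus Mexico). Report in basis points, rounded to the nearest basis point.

Colombia: (1 + 0.0644)/(1 + 0.0785) − 1 = -1.3074%
Mexico: (1 + 0.0340)/(1 + 0.0189) − 1 = 1.4820%
Differential = -1.3074% − 1.4820% = -2.7894% → -279 basis points.

-279 basis points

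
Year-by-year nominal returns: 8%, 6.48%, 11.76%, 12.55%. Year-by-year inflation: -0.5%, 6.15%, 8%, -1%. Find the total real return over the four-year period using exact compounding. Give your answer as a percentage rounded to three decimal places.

Compound the nominal returns: 1.0800 × 1.0648 × 1.1176 × 1.1255 = 1.446517.
Compound inflation: 0.9950 × 1.0615 × 1.0800 × 0.9900 = 1.129281.
Deflate: 1.446517 / 1.129281 = 1.280919.
Total real return = 1.280919 − 1 → 28.092%.

28.092%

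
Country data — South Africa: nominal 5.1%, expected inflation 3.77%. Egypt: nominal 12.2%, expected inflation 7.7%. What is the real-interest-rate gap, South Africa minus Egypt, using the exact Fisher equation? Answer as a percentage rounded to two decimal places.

South Africa: (1 + 0.0510)/(1 + 0.0377) − 1 = 1.2817%
Egypt: (1 + 0.1220)/(1 + 0.0770) − 1 = 4.1783%
Differential = 1.2817% − 4.1783% = -2.8966% → -2.90%.

-2.90%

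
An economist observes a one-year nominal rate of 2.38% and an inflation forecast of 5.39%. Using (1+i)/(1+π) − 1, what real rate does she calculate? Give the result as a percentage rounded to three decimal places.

By the Fisher equation, 1 + r = (1 + i)/(1 + π).
1 + r = 1.02380 / 1.05390 = 0.971439
r = 0.971439 − 1 = -2.8561%, i.e. -2.856%.

-2.856%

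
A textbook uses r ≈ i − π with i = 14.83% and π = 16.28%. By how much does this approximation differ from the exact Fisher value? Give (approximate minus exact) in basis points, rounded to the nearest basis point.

Approximate: r ≈ 14.830% − 16.280% = -1.4500%
Exact: (1 + 0.1483)/(1 + 0.1628) − 1 = -1.2470%
Error = -1.4500% − (-1.2470%) = -0.2030% → -20 basis points.

-20 basis points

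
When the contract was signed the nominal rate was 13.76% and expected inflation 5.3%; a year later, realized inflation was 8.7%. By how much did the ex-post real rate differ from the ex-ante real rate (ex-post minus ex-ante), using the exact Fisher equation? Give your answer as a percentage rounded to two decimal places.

-3.38%

Ex-ante: (1 + 0.1376)/(1 + 0.0530) − 1 = 8.0342%
Ex-post: (1 + 0.1376)/(1 + 0.0870) − 1 = 4.6550%
Difference (ex-post − ex-ante) = -3.3792% → -3.38%.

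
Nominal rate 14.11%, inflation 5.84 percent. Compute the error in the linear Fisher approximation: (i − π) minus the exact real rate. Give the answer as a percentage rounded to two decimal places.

0.46%

Approximate: r ≈ 14.110% − 5.840% = 8.2700%
Exact: (1 + 0.1411)/(1 + 0.0584) − 1 = 7.8137%
Error = 8.2700% − 7.8137% = 0.4563% → 0.46%.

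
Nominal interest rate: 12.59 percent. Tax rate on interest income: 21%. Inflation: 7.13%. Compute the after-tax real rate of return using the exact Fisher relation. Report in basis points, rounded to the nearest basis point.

After-tax nominal return = 12.59% × (1 − 0.21) = 9.9461%.
1 + r = 1.099461 / 1.07130 = 1.026287
After-tax real rate = 1.026287 − 1 → 263 basis points.

263 basis points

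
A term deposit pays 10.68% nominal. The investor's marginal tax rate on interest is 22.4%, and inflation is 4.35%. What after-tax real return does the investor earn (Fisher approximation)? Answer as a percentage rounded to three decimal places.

After-tax nominal return = 10.68% × (1 − 0.224) = 8.28768%.
r ≈ 8.28768% − 4.35% → 3.938%.

3.938%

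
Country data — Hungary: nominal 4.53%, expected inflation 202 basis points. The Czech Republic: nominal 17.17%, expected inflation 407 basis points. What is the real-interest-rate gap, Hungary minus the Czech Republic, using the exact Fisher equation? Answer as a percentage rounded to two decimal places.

-10.13%

Hungary: (1 + 0.0453)/(1 + 0.0202) − 1 = 2.4603%
The Czech Republic: (1 + 0.1717)/(1 + 0.0407) − 1 = 12.5877%
Differential = 2.4603% − 12.5877% = -10.1274% → -10.13%.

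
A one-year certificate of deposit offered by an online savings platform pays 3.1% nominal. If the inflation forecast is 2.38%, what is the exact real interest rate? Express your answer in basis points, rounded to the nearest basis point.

1 + r = 1.03100 / 1.02380 = 1.007033
r = 1.007033 − 1 = 0.7033%, i.e. 70 basis points.

70 basis points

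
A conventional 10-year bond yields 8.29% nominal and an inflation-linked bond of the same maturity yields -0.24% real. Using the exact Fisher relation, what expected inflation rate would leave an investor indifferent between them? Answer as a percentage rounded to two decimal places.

(1 + π) = (1 + i)/(1 + r) = 1.08290 / 0.99760 = 1.085505
Break-even inflation = 1.085505 − 1 → 8.55%.

8.55%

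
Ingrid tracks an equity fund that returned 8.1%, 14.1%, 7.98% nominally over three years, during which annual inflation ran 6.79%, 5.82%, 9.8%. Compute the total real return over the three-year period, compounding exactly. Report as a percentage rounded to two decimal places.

7.34%

Nominal growth factor = 1.0810 × 1.1410 × 1.0798 = 1.331848
Price-level growth factor = 1.0679 × 1.0582 × 1.0980 = 1.240797
Real growth factor = 1.331848 / 1.240797 = 1.073381
Total real return = 1.073381 − 1 → 7.34%.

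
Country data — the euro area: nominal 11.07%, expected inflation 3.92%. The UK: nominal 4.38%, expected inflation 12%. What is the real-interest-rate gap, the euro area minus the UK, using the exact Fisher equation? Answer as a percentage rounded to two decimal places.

The euro area: (1 + 0.1107)/(1 + 0.0392) − 1 = 6.8803%
The UK: (1 + 0.0438)/(1 + 0.1200) − 1 = -6.8036%
Differential = 6.8803% − (-6.8036%) = 13.6839% → 13.68%.

13.68%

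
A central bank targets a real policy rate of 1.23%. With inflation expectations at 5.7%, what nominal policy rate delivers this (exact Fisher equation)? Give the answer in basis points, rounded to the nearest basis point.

(1 + i) = (1 + r)(1 + π) = 1.01230 × 1.05700 = 1.0700011
i = 1.0700011 − 1, so the required nominal rate is 700 basis points.

700 basis points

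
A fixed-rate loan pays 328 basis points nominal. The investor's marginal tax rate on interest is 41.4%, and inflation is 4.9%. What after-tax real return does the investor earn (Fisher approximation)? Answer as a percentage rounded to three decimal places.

-2.978%

After-tax nominal return = 3.28% × (1 − 0.414) = 1.92208%.
r ≈ 1.92208% − 4.9% → -2.978%.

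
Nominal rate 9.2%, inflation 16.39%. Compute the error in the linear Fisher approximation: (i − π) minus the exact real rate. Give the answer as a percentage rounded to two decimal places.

-1.01%

Approximate: r ≈ 9.200% − 16.390% = -7.1900%
Exact: (1 + 0.0920)/(1 + 0.1639) − 1 = -6.1775%
Error = -7.1900% − (-6.1775%) = -1.0125% → -1.01%.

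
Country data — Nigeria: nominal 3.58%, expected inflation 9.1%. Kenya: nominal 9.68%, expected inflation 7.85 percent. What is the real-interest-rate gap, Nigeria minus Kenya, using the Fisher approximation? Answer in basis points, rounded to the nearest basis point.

-735 basis points

Nigeria: 3.58% − 9.1% = -5.520%
Kenya: 9.68% − 7.85% = 1.830%
Differential = -7.350% → -735 basis points.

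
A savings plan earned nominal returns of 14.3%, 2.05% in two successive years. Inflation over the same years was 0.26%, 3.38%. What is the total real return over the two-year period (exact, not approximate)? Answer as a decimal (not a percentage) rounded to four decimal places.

Compound the nominal returns: 1.1430 × 1.0205 = 1.166432.
Compound inflation: 1.0026 × 1.0338 = 1.036488.
Deflate: 1.166432 / 1.036488 = 1.125369.
Total real return = 1.125369 − 1 → 0.1254.

0.1254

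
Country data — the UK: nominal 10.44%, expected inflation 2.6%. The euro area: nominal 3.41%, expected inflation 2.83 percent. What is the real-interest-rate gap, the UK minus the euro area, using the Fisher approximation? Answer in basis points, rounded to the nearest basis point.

The UK: 10.44% − 2.6% = 7.840%
The euro area: 3.41% − 2.83% = 0.580%
Differential = 7.260% → 726 basis points.

726 basis points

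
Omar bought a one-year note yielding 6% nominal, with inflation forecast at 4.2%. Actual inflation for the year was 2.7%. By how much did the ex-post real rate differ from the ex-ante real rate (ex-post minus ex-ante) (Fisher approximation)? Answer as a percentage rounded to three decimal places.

Ex-ante: 6% − 4.2% = 1.800%
Ex-post: 6% − 2.7% = 3.300%
Difference (ex-post − ex-ante) = 1.5000% → 1.500%.

1.500%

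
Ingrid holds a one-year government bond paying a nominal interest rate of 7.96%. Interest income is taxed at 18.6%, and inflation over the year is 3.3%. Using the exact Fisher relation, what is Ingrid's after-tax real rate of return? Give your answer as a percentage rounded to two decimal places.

After-tax nominal return = 7.96% × (1 − 0.186) = 6.47944%.
1 + r = 1.0647944 / 1.03300 = 1.030779
After-tax real rate = 1.030779 − 1 → 3.08%.

3.08%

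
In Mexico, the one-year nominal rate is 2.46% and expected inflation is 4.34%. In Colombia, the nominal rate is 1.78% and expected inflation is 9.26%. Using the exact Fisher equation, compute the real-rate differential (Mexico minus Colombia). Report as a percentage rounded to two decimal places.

Mexico: (1 + 0.0246)/(1 + 0.0434) − 1 = -1.8018%
Colombia: (1 + 0.0178)/(1 + 0.0926) − 1 = -6.8461%
Differential = -1.8018% − (-6.8461%) = 5.0443% → 5.04%.

5.04%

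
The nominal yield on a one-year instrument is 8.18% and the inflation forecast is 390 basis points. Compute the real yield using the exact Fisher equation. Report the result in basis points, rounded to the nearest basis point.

412 basis points

By the Fisher relation, 1 + r = (1 + i)/(1 + π).
1 + r = 1.08180 / 1.03900 = 1.041193
r = 1.041193 − 1 = 4.1193%, i.e. 412 basis points.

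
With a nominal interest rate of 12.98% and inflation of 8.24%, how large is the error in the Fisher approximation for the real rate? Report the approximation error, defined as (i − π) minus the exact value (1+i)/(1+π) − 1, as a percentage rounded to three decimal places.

0.361%

Approximate: r ≈ 12.980% − 8.240% = 4.7400%
Exact: (1 + 0.1298)/(1 + 0.0824) − 1 = 4.3792%
Error = 4.7400% − 4.3792% = 0.3608% → 0.361%.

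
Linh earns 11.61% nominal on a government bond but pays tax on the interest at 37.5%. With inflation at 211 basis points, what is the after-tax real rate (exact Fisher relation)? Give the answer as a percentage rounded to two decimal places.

After-tax nominal return = 11.61% × (1 − 0.375) = 7.25625%.
1 + r = 1.0725625 / 1.02110 = 1.050399
After-tax real rate = 1.050399 − 1 → 5.04%.

5.04%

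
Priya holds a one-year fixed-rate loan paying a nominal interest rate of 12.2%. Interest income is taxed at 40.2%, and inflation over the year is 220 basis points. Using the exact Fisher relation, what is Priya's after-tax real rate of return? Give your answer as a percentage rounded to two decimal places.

4.99%

After-tax nominal return = 12.2% × (1 − 0.402) = 7.2956%.
1 + r = 1.072956 / 1.02200 = 1.049859
After-tax real rate = 1.049859 − 1 → 4.99%.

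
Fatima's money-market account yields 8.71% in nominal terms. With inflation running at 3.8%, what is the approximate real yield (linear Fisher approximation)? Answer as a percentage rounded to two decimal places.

r ≈ i − π = 8.71% − 3.8% = 4.91%.

4.91%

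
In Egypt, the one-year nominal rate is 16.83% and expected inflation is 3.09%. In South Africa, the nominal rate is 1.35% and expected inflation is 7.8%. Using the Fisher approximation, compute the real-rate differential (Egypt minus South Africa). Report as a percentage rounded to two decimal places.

20.19%

Egypt: 16.83% − 3.09% = 13.740%
South Africa: 1.35% − 7.8% = -6.450%
Differential = 20.190% → 20.19%.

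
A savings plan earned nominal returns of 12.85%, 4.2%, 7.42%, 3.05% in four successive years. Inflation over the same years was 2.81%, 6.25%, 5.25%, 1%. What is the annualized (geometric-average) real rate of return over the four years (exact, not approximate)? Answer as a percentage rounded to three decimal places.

Compound the nominal returns: 1.1285 × 1.0420 × 1.0742 × 1.0305 = 1.30167459.
Compound inflation: 1.0281 × 1.0625 × 1.0525 × 1.0100 = 1.16120200.
Deflate: 1.30167459 / 1.16120200 = 1.12097170.
Annualized real rate = 1.12097170^(1/4) − 1 = 2.8960% → 2.896%.

2.896%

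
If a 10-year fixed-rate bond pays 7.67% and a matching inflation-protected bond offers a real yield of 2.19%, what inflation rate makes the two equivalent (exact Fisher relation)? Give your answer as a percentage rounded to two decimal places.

(1 + π) = (1 + i)/(1 + r) = 1.07670 / 1.02190 = 1.053626
Break-even inflation = 1.053626 − 1 → 5.36%.

5.36%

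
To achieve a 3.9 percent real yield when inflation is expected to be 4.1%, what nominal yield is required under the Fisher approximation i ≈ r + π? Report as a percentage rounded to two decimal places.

i ≈ r + π = 3.9% + 4.1% = 8.00%.

8.00%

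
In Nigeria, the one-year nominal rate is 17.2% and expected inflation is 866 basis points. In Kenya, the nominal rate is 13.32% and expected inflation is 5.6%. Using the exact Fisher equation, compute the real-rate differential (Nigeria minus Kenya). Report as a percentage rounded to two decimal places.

Nigeria: (1 + 0.1720)/(1 + 0.0866) − 1 = 7.8594%
Kenya: (1 + 0.1332)/(1 + 0.0560) − 1 = 7.3106%
Differential = 7.8594% − 7.3106% = 0.5488% → 0.55%.

0.55%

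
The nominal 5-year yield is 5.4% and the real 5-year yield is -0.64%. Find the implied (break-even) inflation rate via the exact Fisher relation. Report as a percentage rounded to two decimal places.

6.08%

(1 + π) = (1 + i)/(1 + r) = 1.05400 / 0.99360 = 1.060789
Break-even inflation = 1.060789 − 1 → 6.08%.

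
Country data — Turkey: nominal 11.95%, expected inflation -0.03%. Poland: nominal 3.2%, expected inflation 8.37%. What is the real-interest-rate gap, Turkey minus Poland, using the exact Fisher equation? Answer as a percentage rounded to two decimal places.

Turkey: (1 + 0.1195)/(1 − 0.0003) − 1 = 11.9836%
Poland: (1 + 0.0320)/(1 + 0.0837) − 1 = -4.7707%
Differential = 11.9836% − (-4.7707%) = 16.7543% → 16.75%.

16.75%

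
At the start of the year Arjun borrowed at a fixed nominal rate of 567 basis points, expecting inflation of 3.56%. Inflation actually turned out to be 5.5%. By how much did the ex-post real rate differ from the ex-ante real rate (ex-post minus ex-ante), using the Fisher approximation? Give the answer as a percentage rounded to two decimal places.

Ex-ante: 5.67% − 3.56% = 2.110%
Ex-post: 5.67% − 5.5% = 0.170%
Difference (ex-post − ex-ante) = -1.9400% → -1.94%.

-1.94%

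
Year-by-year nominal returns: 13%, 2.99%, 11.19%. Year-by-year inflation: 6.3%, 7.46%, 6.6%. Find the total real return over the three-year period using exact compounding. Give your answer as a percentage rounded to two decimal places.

Nominal growth factor = 1.1300 × 1.0299 × 1.1119 = 1.294015
Price-level growth factor = 1.0630 × 1.0746 × 1.0660 = 1.217692
Real growth factor = 1.294015 / 1.217692 = 1.062679
Total real return = 1.062679 − 1 → 6.27%.

6.27%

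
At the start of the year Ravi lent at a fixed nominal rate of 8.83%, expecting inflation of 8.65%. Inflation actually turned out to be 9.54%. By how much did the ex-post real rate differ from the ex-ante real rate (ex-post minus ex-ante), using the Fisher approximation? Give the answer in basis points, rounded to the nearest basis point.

-89 basis points

Ex-ante: 8.83% − 8.65% = 0.180%
Ex-post: 8.83% − 9.54% = -0.710%
Difference (ex-post − ex-ante) = -0.8900% → -89 basis points.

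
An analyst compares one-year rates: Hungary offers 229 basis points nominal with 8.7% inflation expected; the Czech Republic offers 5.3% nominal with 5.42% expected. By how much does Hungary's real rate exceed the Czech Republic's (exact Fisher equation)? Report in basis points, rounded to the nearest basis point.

-578 basis points

Hungary: (1 + 0.0229)/(1 + 0.0870) − 1 = -5.8970%
The Czech Republic: (1 + 0.0530)/(1 + 0.0542) − 1 = -0.1138%
Differential = -5.8970% − (-0.1138%) = -5.7831% → -578 basis points.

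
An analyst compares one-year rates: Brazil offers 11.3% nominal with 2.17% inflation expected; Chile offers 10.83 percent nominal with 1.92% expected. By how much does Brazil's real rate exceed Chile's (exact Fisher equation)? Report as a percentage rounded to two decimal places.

0.19%

Brazil: (1 + 0.1130)/(1 + 0.0217) − 1 = 8.9361%
Chile: (1 + 0.1083)/(1 + 0.0192) − 1 = 8.7422%
Differential = 8.9361% − 8.7422% = 0.1939% → 0.19%.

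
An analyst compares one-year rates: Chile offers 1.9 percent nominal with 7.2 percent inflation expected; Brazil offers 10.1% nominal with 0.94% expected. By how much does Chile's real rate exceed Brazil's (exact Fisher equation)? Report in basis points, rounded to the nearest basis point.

-1402 basis points

Chile: (1 + 0.0190)/(1 + 0.0720) − 1 = -4.9440%
Brazil: (1 + 0.1010)/(1 + 0.0094) − 1 = 9.0747%
Differential = -4.9440% − 9.0747% = -14.0187% → -1402 basis points.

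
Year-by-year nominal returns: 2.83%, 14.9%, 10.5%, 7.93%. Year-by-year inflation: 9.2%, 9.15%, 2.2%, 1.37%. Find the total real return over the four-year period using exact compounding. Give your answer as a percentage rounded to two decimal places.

Compound the nominal returns: 1.0283 × 1.1490 × 1.1050 × 1.0793 = 1.409108.
Compound inflation: 1.0920 × 1.0915 × 1.0220 × 1.0137 = 1.234829.
Deflate: 1.409108 / 1.234829 = 1.141137.
Total real return = 1.141137 − 1 → 14.11%.

14.11%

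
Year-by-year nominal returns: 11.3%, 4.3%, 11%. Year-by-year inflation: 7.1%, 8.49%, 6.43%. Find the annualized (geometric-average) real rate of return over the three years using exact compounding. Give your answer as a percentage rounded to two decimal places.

Compound the nominal returns: 1.1130 × 1.0430 × 1.1100 = 1.28855349.
Compound inflation: 1.0710 × 1.0849 × 1.0643 = 1.23663986.
Deflate: 1.28855349 / 1.23663986 = 1.04197958.
Annualized real rate = 1.04197958^(1/3) − 1 = 1.3802% → 1.38%.

1.38%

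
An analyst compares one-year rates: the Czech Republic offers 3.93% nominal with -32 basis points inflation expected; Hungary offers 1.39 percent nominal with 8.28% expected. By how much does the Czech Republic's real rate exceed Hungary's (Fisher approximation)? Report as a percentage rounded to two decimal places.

The Czech Republic: 3.93% − (-0.32%) = 4.250%
Hungary: 1.39% − 8.28% = -6.890%
Differential = 11.140% → 11.14%.

11.14%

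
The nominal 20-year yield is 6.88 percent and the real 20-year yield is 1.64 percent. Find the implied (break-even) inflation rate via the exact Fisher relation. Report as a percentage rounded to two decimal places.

5.16%

(1 + π) = (1 + i)/(1 + r) = 1.06880 / 1.01640 = 1.051555
Break-even inflation = 1.051555 − 1 → 5.16%.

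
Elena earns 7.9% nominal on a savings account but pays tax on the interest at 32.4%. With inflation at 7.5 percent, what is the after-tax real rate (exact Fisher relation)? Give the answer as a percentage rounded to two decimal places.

After-tax nominal return = 7.9% × (1 − 0.324) = 5.3404%.
1 + r = 1.053404 / 1.07500 = 0.979911
After-tax real rate = 0.979911 − 1 → -2.01%.

-2.01%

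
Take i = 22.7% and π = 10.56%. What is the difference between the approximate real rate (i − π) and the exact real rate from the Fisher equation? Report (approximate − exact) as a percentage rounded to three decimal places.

1.160%

Approximate: r ≈ 22.700% − 10.560% = 12.1400%
Exact: (1 + 0.2270)/(1 + 0.1056) − 1 = 10.98046%
Error = 12.1400% − 10.98046% = 1.15954% → 1.160%.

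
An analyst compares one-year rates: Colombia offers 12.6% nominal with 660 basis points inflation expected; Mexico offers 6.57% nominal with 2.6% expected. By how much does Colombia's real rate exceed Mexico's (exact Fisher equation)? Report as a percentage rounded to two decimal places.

1.76%

Colombia: (1 + 0.1260)/(1 + 0.0660) − 1 = 5.6285%
Mexico: (1 + 0.0657)/(1 + 0.0260) − 1 = 3.8694%
Differential = 5.6285% − 3.8694% = 1.7591% → 1.76%.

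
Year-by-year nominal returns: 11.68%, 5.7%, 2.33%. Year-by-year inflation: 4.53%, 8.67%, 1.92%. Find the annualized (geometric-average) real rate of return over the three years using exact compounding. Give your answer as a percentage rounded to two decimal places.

Nominal growth factor = 1.1168 × 1.0570 × 1.0233 = 1.20796226
Price-level growth factor = 1.0453 × 1.0867 × 1.0192 = 1.15773732
Real growth factor = 1.20796226 / 1.15773732 = 1.04338199
Annualized real rate = 1.04338199^(1/3) − 1 = 1.4256% → 1.43%.

1.43%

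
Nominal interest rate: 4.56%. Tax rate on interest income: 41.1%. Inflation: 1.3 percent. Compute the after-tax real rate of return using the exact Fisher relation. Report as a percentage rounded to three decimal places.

1.368%

After-tax nominal return = 4.56% × (1 − 0.411) = 2.68584%.
1 + r = 1.0268584 / 1.01300 = 1.013681
After-tax real rate = 1.013681 − 1 → 1.368%.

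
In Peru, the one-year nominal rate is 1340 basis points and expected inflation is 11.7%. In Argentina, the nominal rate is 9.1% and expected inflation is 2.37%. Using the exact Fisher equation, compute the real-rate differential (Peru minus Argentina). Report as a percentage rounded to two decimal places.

-5.05%

Peru: (1 + 0.1340)/(1 + 0.1170) − 1 = 1.5219%
Argentina: (1 + 0.0910)/(1 + 0.0237) − 1 = 6.5742%
Differential = 1.5219% − 6.5742% = -5.0523% → -5.05%.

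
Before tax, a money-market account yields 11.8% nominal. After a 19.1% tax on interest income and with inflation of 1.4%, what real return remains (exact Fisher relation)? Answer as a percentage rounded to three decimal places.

After-tax nominal return = 11.8% × (1 − 0.191) = 9.5462%.
1 + r = 1.095462 / 1.01400 = 1.080337
After-tax real rate = 1.080337 − 1 → 8.034%.

8.034%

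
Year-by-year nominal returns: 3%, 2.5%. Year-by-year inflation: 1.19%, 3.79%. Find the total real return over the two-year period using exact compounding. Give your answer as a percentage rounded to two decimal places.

0.52%

Nominal growth factor = 1.0300 × 1.0250 = 1.055750
Price-level growth factor = 1.0119 × 1.0379 = 1.050251
Real growth factor = 1.055750 / 1.050251 = 1.005236
Total real return = 1.005236 − 1 → 0.52%.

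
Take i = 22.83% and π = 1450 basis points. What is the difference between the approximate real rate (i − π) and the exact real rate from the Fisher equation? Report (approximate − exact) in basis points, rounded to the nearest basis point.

105 basis points

Approximate: r ≈ 22.830% − 14.500% = 8.3300%
Exact: (1 + 0.2283)/(1 + 0.1450) − 1 = 7.2751%
Error = 8.3300% − 7.2751% = 1.0549% → 105 basis points.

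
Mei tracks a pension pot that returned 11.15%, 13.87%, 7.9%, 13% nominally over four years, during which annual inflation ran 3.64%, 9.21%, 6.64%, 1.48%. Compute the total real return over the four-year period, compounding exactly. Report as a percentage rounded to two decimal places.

Nominal growth factor = 1.1115 × 1.1387 × 1.0790 × 1.1300 = 1.543187
Price-level growth factor = 1.0364 × 1.0921 × 1.0664 × 1.0148 = 1.224871
Real growth factor = 1.543187 / 1.224871 = 1.259877
Total real return = 1.259877 − 1 → 25.99%.

25.99%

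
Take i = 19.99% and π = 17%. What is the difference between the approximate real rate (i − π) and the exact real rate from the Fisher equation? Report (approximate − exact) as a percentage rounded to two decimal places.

Approximate: r ≈ 19.990% − 17.000% = 2.9900%
Exact: (1 + 0.1999)/(1 + 0.1700) − 1 = 2.5556%
Error = 2.9900% − 2.5556% = 0.4344% → 0.43%.

0.43%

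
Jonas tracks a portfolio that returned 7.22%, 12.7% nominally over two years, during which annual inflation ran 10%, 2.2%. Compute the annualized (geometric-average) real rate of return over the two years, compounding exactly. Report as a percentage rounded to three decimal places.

Compound the nominal returns: 1.0722 × 1.1270 = 1.20836940.
Compound inflation: 1.1000 × 1.0220 = 1.12420000.
Deflate: 1.20836940 / 1.12420000 = 1.07487049.
Annualized real rate = 1.07487049^(1/2) − 1 = 3.6760% → 3.676%.

3.676%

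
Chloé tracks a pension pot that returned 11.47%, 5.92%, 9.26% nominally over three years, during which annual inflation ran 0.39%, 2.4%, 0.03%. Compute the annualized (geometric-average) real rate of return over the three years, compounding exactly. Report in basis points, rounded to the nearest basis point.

Compound the nominal returns: 1.1147 × 1.0592 × 1.0926 = 1.29002216.
Compound inflation: 1.0039 × 1.0240 × 1.0003 = 1.02830200.
Deflate: 1.29002216 / 1.02830200 = 1.25451682.
Annualized real rate = 1.25451682^(1/3) − 1 = 7.8513% → 785 basis points.

785 basis points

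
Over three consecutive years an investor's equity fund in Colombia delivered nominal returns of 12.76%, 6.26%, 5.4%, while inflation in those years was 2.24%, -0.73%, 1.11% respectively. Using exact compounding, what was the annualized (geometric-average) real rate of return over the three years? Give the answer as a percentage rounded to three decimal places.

7.163%

Compound the nominal returns: 1.1276 × 1.0626 × 1.0540 = 1.26288990.
Compound inflation: 1.0224 × 0.9927 × 1.0111 = 1.02620227.
Deflate: 1.26288990 / 1.02620227 = 1.23064422.
Annualized real rate = 1.23064422^(1/3) − 1 = 7.1628% → 7.163%.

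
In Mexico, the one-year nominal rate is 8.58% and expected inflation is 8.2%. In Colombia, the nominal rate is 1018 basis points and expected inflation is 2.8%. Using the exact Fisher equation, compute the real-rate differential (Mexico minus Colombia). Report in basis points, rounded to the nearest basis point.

Mexico: (1 + 0.0858)/(1 + 0.0820) − 1 = 0.3512%
Colombia: (1 + 0.1018)/(1 + 0.0280) − 1 = 7.1790%
Differential = 0.3512% − 7.1790% = -6.8278% → -683 basis points.

-683 basis points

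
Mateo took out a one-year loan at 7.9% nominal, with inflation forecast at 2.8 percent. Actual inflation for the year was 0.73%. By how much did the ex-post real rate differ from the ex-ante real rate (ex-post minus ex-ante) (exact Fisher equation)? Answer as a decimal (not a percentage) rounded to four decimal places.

0.0216

Ex-ante: (1 + 0.0790)/(1 + 0.0280) − 1 = 4.9611%
Ex-post: (1 + 0.0790)/(1 + 0.0073) − 1 = 7.1180%
Difference (ex-post − ex-ante) = 2.1569% → 0.0216.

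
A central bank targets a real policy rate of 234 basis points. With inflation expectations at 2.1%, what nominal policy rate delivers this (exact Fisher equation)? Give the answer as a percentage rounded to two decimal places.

4.49%

(1 + i) = (1 + r)(1 + π) = 1.02340 × 1.02100 = 1.0448914
i = 1.0448914 − 1, so the required nominal rate is 4.49%.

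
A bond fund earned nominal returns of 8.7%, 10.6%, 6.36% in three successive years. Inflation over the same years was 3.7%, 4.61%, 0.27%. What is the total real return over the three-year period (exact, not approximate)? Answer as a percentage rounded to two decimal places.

Compound the nominal returns: 1.0870 × 1.1060 × 1.0636 = 1.278683.
Compound inflation: 1.0370 × 1.0461 × 1.0027 = 1.087735.
Deflate: 1.278683 / 1.087735 = 1.175547.
Total real return = 1.175547 − 1 → 17.55%.

17.55%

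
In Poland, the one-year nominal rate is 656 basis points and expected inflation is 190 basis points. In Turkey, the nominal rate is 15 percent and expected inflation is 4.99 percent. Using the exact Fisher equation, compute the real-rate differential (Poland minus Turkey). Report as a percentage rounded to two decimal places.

-4.96%

Poland: (1 + 0.0656)/(1 + 0.0190) − 1 = 4.5731%
Turkey: (1 + 0.1500)/(1 + 0.0499) − 1 = 9.5342%
Differential = 4.5731% − 9.5342% = -4.9611% → -4.96%.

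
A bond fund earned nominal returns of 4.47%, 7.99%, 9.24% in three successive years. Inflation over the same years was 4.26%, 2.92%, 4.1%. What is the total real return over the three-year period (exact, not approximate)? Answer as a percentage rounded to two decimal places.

Compound the nominal returns: 1.0447 × 1.0799 × 1.0924 = 1.232415.
Compound inflation: 1.0426 × 1.0292 × 1.0410 = 1.117039.
Deflate: 1.232415 / 1.117039 = 1.103287.
Total real return = 1.103287 − 1 → 10.33%.

10.33%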